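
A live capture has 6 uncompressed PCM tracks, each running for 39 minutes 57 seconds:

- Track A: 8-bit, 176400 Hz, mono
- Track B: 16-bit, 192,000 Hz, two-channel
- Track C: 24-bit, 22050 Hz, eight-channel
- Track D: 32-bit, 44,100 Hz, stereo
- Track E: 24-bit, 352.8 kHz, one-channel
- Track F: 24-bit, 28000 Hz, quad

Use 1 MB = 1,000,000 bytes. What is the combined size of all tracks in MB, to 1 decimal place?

39 minutes 57 seconds = 2,397 s.
Track A: 176,400 × 2,397 × 1 × 1 = 422,830,800 bytes.
Track B: 192,000 × 2,397 × 2 × 2 = 1,840,896,000 bytes.
Track C: 22,050 × 2,397 × 3 × 8 = 1,268,492,400 bytes.
Track D: 44,100 × 2,397 × 4 × 2 = 845,661,600 bytes.
Track E: 352,800 × 2,397 × 3 × 1 = 2,536,984,800 bytes.
Track F: 28,000 × 2,397 × 3 × 4 = 805,392,000 bytes.
Total = 7,720,257,600 bytes = 7720.3 MB.

7720.3 MB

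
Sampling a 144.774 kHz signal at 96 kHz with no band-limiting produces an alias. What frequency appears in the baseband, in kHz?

Nyquist = 96,000/2 = 48,000 Hz; 144,774 Hz exceeds it.
Alias = |144,774 − 2×96,000| = |144,774 − 192,000| = 47,226 Hz = 47.226 kHz.

47.226 kHz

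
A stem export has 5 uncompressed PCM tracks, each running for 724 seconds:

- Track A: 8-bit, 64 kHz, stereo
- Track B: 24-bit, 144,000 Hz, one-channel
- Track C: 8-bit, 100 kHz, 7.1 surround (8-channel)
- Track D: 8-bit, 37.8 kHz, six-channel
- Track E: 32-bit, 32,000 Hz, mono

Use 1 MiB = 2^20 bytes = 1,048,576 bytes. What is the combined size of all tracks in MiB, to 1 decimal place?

1184.0 MiB

Track A: 64,000 × 724 × 1 × 2 = 92,672,000 bytes.
Track B: 144,000 × 724 × 3 × 1 = 312,768,000 bytes.
Track C: 100,000 × 724 × 1 × 8 = 579,200,000 bytes.
Track D: 37,800 × 724 × 1 × 6 = 164,203,200 bytes.
Track E: 32,000 × 724 × 4 × 1 = 92,672,000 bytes.
Total = 1,241,515,200 bytes = 1184.0 MiB.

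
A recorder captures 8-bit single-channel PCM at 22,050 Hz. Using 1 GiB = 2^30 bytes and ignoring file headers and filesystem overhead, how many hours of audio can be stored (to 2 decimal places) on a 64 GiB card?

Uncompressed byte rate = 22,050 × 1 × 1 = 22,050 bytes/s.
Capacity = 64 × 1,073,741,824 = 68,719,476,736 bytes.
68,719,476,736 / 22,050 ≈ 3116529.56 s → 865.70 hours.

865.70 hours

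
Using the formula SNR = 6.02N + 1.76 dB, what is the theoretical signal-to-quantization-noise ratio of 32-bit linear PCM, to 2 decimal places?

6.02 × 32 + 1.76 = 194.40 dB.

194.40 dB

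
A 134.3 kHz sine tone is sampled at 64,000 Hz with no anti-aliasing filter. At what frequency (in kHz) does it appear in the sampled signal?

Nyquist = 64,000/2 = 32,000 Hz; 134,300 Hz exceeds it.
Alias = |134,300 − 2×64,000| = |134,300 − 128,000| = 6,300 Hz = 6.3 kHz.

6.3 kHz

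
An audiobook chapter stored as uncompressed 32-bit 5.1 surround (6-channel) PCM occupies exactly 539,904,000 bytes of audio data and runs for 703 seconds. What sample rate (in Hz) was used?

32,000 Hz

Bytes = sample_rate × seconds × bytes_per_sample × channels.
sample_rate = 539,904,000 / (703 × 4 × 6) = 539,904,000 / 16,872 = 32,000 Hz.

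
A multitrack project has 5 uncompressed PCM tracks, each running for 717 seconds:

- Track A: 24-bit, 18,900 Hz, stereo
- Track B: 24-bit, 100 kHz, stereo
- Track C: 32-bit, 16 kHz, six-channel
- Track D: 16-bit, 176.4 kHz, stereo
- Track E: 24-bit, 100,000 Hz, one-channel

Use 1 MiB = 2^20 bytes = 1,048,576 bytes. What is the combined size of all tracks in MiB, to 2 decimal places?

1438.00 MiB

Track A: 18,900 × 717 × 3 × 2 = 81,307,800 bytes.
Track B: 100,000 × 717 × 3 × 2 = 430,200,000 bytes.
Track C: 16,000 × 717 × 4 × 6 = 275,328,000 bytes.
Track D: 176,400 × 717 × 2 × 2 = 505,915,200 bytes.
Track E: 100,000 × 717 × 3 × 1 = 215,100,000 bytes.
Total = 1,507,851,000 bytes = 1438.00 MiB.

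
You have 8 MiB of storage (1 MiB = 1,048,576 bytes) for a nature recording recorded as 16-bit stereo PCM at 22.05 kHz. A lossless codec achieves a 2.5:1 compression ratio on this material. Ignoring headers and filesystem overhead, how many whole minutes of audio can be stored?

Uncompressed byte rate = 22,050 × 2 × 2 = 88,200 bytes/s.
After 2.5:1 compression, effective rate ≈ 35280 bytes/s.
Capacity = 8 × 1,048,576 = 8,388,608 bytes.
8,388,608 / effective rate ≈ 237.77 s → 3 minutes.

3 minutes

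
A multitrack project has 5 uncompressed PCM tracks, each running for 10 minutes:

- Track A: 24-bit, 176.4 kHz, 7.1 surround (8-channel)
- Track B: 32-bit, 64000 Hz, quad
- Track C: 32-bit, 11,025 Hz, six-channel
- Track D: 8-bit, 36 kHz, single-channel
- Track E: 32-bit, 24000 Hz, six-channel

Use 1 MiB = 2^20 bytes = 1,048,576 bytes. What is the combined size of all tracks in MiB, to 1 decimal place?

3510.0 MiB

10 minutes = 600 s.
Track A: 176,400 × 600 × 3 × 8 = 2,540,160,000 bytes.
Track B: 64,000 × 600 × 4 × 4 = 614,400,000 bytes.
Track C: 11,025 × 600 × 4 × 6 = 158,760,000 bytes.
Track D: 36,000 × 600 × 1 × 1 = 21,600,000 bytes.
Track E: 24,000 × 600 × 4 × 6 = 345,600,000 bytes.
Total = 3,680,520,000 bytes = 3510.0 MiB.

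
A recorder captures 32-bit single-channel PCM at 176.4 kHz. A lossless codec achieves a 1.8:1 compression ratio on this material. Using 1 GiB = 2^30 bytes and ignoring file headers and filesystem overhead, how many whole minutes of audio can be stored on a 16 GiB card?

Uncompressed byte rate = 176,400 × 4 × 1 = 705,600 bytes/s.
After 1.8:1 compression, effective rate ≈ 392000 bytes/s.
Capacity = 16 × 1,073,741,824 = 17,179,869,184 bytes.
17,179,869,184 / effective rate ≈ 43826.2 s → 730 minutes.

730 minutes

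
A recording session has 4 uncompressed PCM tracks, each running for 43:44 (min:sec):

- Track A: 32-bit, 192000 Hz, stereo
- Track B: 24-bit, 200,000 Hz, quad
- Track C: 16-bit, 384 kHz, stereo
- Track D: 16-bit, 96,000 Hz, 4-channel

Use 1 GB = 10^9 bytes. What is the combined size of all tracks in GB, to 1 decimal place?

43:44 (min:sec) = 2,624 s.
Track A: 192,000 × 2,624 × 4 × 2 = 4,030,464,000 bytes.
Track B: 200,000 × 2,624 × 3 × 4 = 6,297,600,000 bytes.
Track C: 384,000 × 2,624 × 2 × 2 = 4,030,464,000 bytes.
Track D: 96,000 × 2,624 × 2 × 4 = 2,015,232,000 bytes.
Total = 16,373,760,000 bytes = 16.4 GB.

16.4 GB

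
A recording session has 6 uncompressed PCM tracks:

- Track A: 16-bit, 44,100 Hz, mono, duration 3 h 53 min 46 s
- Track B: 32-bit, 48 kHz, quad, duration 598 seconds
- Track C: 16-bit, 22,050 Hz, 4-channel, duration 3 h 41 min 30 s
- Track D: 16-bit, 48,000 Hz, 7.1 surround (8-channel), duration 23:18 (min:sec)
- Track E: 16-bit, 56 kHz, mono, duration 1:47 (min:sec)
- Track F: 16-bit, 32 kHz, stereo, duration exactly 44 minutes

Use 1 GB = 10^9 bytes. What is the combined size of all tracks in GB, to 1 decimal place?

Track A: 3 h 53 min 46 s = 14,026 s; 44,100 × 14,026 × 2 × 1 = 1,237,093,200 bytes.
Track B: 48,000 × 598 × 4 × 4 = 459,264,000 bytes.
Track C: 3 h 41 min 30 s = 13,290 s; 22,050 × 13,290 × 2 × 4 = 2,344,356,000 bytes.
Track D: 23:18 (min:sec) = 1,398 s; 48,000 × 1,398 × 2 × 8 = 1,073,664,000 bytes.
Track E: 1:47 (min:sec) = 107 s; 56,000 × 107 × 2 × 1 = 11,984,000 bytes.
Track F: exactly 44 minutes = 2,640 s; 32,000 × 2,640 × 2 × 2 = 337,920,000 bytes.
Total = 5,464,281,200 bytes = 5.5 GB.

5.5 GB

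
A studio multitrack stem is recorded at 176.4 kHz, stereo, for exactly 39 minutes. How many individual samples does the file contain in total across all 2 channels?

exactly 39 minutes = 2,340 s.
176,400 × 2,340 s × 2 ch = 825,552,000 samples.

825,552,000 samples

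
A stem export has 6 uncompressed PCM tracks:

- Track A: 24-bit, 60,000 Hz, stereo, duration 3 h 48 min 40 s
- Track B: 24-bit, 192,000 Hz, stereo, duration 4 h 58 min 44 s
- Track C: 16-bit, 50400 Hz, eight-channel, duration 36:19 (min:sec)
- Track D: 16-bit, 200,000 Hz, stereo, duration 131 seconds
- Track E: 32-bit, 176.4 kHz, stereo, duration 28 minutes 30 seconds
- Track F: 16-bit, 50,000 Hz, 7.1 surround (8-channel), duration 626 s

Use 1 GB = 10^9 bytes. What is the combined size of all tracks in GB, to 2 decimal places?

Track A: 3 h 48 min 40 s = 13,720 s; 60,000 × 13,720 × 3 × 2 = 4,939,200,000 bytes.
Track B: 4 h 58 min 44 s = 17,924 s; 192,000 × 17,924 × 3 × 2 = 20,648,448,000 bytes.
Track C: 36:19 (min:sec) = 2,179 s; 50,400 × 2,179 × 2 × 8 = 1,757,145,600 bytes.
Track D: 200,000 × 131 × 2 × 2 = 104,800,000 bytes.
Track E: 28 minutes 30 seconds = 1,710 s; 176,400 × 1,710 × 4 × 2 = 2,413,152,000 bytes.
Track F: 50,000 × 626 × 2 × 8 = 500,800,000 bytes.
Total = 30,363,545,600 bytes = 30.36 GB.

30.36 GB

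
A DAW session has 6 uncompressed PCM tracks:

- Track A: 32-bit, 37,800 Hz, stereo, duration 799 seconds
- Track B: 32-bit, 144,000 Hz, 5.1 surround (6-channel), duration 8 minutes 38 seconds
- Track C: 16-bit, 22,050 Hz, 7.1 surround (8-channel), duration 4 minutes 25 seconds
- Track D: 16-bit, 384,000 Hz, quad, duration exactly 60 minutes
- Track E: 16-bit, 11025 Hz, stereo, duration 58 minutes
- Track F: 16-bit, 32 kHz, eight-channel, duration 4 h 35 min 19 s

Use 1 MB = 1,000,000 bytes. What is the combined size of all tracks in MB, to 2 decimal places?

21795.71 MB

Track A: 37,800 × 799 × 4 × 2 = 241,617,600 bytes.
Track B: 8 minutes 38 seconds = 518 s; 144,000 × 518 × 4 × 6 = 1,790,208,000 bytes.
Track C: 4 minutes 25 seconds = 265 s; 22,050 × 265 × 2 × 8 = 93,492,000 bytes.
Track D: exactly 60 minutes = 3,600 s; 384,000 × 3,600 × 2 × 4 = 11,059,200,000 bytes.
Track E: 58 minutes = 3,480 s; 11,025 × 3,480 × 2 × 2 = 153,468,000 bytes.
Track F: 4 h 35 min 19 s = 16,519 s; 32,000 × 16,519 × 2 × 8 = 8,457,728,000 bytes.
Total = 21,795,713,600 bytes = 21795.71 MB.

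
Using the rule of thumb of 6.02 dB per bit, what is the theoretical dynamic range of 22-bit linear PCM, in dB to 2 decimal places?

22 × 6.02 = 132.44 dB.

132.44 dB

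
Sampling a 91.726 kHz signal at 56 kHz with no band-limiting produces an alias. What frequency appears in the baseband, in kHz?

Nyquist = 56,000/2 = 28,000 Hz; 91,726 Hz exceeds it.
Alias = |91,726 − 2×56,000| = |91,726 − 112,000| = 20,274 Hz = 20.274 kHz.

20.274 kHz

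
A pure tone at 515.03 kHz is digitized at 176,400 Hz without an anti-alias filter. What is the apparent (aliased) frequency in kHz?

Nyquist = 176,400/2 = 88,200 Hz; 515,030 Hz exceeds it.
Alias = |515,030 − 3×176,400| = |515,030 − 529,200| = 14,170 Hz = 14.17 kHz.

14.17 kHz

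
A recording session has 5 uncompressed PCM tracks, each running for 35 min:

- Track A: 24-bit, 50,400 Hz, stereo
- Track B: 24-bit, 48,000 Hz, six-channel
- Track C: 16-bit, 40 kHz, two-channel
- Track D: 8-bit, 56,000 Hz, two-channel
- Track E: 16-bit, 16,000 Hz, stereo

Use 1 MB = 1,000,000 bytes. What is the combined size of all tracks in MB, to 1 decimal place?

3155.0 MB

35 min = 2,100 s.
Track A: 50,400 × 2,100 × 3 × 2 = 635,040,000 bytes.
Track B: 48,000 × 2,100 × 3 × 6 = 1,814,400,000 bytes.
Track C: 40,000 × 2,100 × 2 × 2 = 336,000,000 bytes.
Track D: 56,000 × 2,100 × 1 × 2 = 235,200,000 bytes.
Track E: 16,000 × 2,100 × 2 × 2 = 134,400,000 bytes.
Total = 3,155,040,000 bytes = 3155.0 MB.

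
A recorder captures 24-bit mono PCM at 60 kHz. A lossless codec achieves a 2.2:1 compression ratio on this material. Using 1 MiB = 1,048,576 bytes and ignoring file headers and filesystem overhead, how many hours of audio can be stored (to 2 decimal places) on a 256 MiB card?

0.91 hours

Uncompressed byte rate = 60,000 × 3 × 1 = 180,000 bytes/s.
After 2.2:1 compression, effective rate ≈ 81818.18 bytes/s.
Capacity = 256 × 1,048,576 = 268,435,456 bytes.
268,435,456 / effective rate ≈ 3280.88 s → 0.91 hours.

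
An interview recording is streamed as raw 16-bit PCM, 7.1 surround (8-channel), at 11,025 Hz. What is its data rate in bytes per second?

176,400 bytes/s

Bit rate = 11,025 × 16 × 8 = 1,411,200 bits/s.
1,411,200 / 8 = 176,400 bytes/s.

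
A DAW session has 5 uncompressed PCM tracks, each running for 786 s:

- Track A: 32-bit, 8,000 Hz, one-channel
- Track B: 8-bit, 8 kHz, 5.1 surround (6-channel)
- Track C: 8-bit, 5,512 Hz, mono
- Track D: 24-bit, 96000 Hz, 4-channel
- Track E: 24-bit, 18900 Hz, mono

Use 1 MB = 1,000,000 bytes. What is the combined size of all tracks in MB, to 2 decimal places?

1017.25 MB

Track A: 8,000 × 786 × 4 × 1 = 25,152,000 bytes.
Track B: 8,000 × 786 × 1 × 6 = 37,728,000 bytes.
Track C: 5,512 × 786 × 1 × 1 = 4,332,432 bytes.
Track D: 96,000 × 786 × 3 × 4 = 905,472,000 bytes.
Track E: 18,900 × 786 × 3 × 1 = 44,566,200 bytes.
Total = 1,017,250,632 bytes = 1017.25 MB.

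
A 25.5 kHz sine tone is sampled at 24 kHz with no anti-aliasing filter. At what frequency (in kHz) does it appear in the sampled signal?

Nyquist = 24,000/2 = 12,000 Hz; 25,500 Hz exceeds it.
Alias = |25,500 − 1×24,000| = |25,500 − 24,000| = 1,500 Hz = 1.5 kHz.

1.5 kHz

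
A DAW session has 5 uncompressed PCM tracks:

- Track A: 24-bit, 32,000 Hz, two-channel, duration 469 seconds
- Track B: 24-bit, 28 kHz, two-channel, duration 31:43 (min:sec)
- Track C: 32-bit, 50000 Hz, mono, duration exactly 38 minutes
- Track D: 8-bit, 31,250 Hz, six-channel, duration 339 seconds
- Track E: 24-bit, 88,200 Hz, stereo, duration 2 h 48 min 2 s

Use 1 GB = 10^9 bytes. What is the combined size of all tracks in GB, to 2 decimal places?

6.26 GB

Track A: 32,000 × 469 × 3 × 2 = 90,048,000 bytes.
Track B: 31:43 (min:sec) = 1,903 s; 28,000 × 1,903 × 3 × 2 = 319,704,000 bytes.
Track C: exactly 38 minutes = 2,280 s; 50,000 × 2,280 × 4 × 1 = 456,000,000 bytes.
Track D: 31,250 × 339 × 1 × 6 = 63,562,500 bytes.
Track E: 2 h 48 min 2 s = 10,082 s; 88,200 × 10,082 × 3 × 2 = 5,335,394,400 bytes.
Total = 6,264,708,900 bytes = 6.26 GB.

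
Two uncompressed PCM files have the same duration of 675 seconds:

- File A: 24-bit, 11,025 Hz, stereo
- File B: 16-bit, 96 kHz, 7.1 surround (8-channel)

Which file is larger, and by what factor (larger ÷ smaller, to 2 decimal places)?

File B, by a factor of 23.22

File A: 11,025 × 3 × 2 = 66,150 bytes/s.
File B: 96,000 × 2 × 8 = 1,536,000 bytes/s.
File B is larger; ratio = 1,036,800,000 / 44,651,250 = 23.22.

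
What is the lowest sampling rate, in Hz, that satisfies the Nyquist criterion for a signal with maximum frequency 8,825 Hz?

17,650 Hz

Minimum sample rate = 2 × 8,825 Hz = 17,650 Hz.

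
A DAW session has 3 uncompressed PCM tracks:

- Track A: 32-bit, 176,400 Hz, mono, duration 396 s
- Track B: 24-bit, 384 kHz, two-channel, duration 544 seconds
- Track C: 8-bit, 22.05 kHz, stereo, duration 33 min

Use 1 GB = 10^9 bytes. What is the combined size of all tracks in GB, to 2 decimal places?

Track A: 176,400 × 396 × 4 × 1 = 279,417,600 bytes.
Track B: 384,000 × 544 × 3 × 2 = 1,253,376,000 bytes.
Track C: 33 min = 1,980 s; 22,050 × 1,980 × 1 × 2 = 87,318,000 bytes.
Total = 1,620,111,600 bytes = 1.62 GB.

1.62 GB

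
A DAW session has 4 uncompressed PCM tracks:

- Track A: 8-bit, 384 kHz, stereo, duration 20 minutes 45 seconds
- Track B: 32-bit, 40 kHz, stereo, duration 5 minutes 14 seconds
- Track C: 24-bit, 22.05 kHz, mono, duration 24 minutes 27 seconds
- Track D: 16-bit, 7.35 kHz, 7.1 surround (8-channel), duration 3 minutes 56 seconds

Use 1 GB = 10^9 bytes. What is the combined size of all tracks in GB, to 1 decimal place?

1.2 GB

Track A: 20 minutes 45 seconds = 1,245 s; 384,000 × 1,245 × 1 × 2 = 956,160,000 bytes.
Track B: 5 minutes 14 seconds = 314 s; 40,000 × 314 × 4 × 2 = 100,480,000 bytes.
Track C: 24 minutes 27 seconds = 1,467 s; 22,050 × 1,467 × 3 × 1 = 97,042,050 bytes.
Track D: 3 minutes 56 seconds = 236 s; 7,350 × 236 × 2 × 8 = 27,753,600 bytes.
Total = 1,181,435,650 bytes = 1.2 GB.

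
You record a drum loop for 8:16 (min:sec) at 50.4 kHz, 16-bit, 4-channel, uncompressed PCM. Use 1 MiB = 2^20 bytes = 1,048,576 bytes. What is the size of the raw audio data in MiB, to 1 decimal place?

Duration = 8:16 (min:sec) = 496 s.
Bytes = 50,400 samples/s × 496 s × 2 bytes/sample × 4 ch = 199,987,200 bytes.
199,987,200 / 1,048,576 = 190.7 MiB.

190.7 MiB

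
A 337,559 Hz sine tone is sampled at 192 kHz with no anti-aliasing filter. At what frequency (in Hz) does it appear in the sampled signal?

Nyquist = 192,000/2 = 96,000 Hz; 337,559 Hz exceeds it.
Alias = |337,559 − 2×192,000| = |337,559 − 384,000| = 46,441 Hz.

46,441 Hz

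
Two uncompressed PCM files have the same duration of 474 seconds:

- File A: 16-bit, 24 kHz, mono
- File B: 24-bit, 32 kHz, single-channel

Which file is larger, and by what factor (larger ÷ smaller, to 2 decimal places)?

File A: 24,000 × 2 × 1 = 48,000 bytes/s.
File B: 32,000 × 3 × 1 = 96,000 bytes/s.
File B is larger; ratio = 45,504,000 / 22,752,000 = 2.00.

File B, by a factor of 2.00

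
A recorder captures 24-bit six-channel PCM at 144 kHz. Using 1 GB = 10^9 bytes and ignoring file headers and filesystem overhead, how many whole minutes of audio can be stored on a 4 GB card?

Uncompressed byte rate = 144,000 × 3 × 6 = 2,592,000 bytes/s.
Capacity = 4 × 1,000,000,000 = 4,000,000,000 bytes.
4,000,000,000 / 2,592,000 ≈ 1543.21 s → 25 minutes.

25 minutes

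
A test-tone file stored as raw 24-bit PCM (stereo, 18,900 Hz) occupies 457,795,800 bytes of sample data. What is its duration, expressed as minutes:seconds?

Byte rate = 18,900 × 3 × 2 = 113,400 bytes/s.
Duration = 457,795,800 / 113,400 = 4,037 s.
4,037 s = 67:17.

67:17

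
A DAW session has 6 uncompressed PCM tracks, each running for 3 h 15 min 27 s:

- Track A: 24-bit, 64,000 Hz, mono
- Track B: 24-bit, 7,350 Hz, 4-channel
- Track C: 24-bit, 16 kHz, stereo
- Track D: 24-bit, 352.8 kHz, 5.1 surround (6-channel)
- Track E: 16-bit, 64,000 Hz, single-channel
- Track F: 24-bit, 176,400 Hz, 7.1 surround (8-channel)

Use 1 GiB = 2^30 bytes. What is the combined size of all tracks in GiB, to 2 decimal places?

121.10 GiB

3 h 15 min 27 s = 11,727 s.
Track A: 64,000 × 11,727 × 3 × 1 = 2,251,584,000 bytes.
Track B: 7,350 × 11,727 × 3 × 4 = 1,034,321,400 bytes.
Track C: 16,000 × 11,727 × 3 × 2 = 1,125,792,000 bytes.
Track D: 352,800 × 11,727 × 3 × 6 = 74,471,140,800 bytes.
Track E: 64,000 × 11,727 × 2 × 1 = 1,501,056,000 bytes.
Track F: 176,400 × 11,727 × 3 × 8 = 49,647,427,200 bytes.
Total = 130,031,321,400 bytes = 121.10 GiB.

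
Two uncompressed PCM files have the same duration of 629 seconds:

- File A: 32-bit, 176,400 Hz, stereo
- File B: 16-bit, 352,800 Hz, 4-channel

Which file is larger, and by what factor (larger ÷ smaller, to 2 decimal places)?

File B, by a factor of 2.00

File A: 176,400 × 4 × 2 = 1,411,200 bytes/s.
File B: 352,800 × 2 × 4 = 2,822,400 bytes/s.
File B is larger; ratio = 1,775,289,600 / 887,644,800 = 2.00.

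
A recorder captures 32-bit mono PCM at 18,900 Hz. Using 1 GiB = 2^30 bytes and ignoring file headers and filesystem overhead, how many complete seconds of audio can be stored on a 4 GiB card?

56,811 seconds

Uncompressed byte rate = 18,900 × 4 × 1 = 75,600 bytes/s.
Capacity = 4 × 1,073,741,824 = 4,294,967,296 bytes.
4,294,967,296 / 75,600 ≈ 56811.74 s → 56,811 seconds.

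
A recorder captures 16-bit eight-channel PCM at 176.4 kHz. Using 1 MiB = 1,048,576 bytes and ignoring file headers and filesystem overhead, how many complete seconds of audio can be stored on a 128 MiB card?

47 seconds

Uncompressed byte rate = 176,400 × 2 × 8 = 2,822,400 bytes/s.
Capacity = 128 × 1,048,576 = 134,217,728 bytes.
134,217,728 / 2,822,400 ≈ 47.55 s → 47 seconds.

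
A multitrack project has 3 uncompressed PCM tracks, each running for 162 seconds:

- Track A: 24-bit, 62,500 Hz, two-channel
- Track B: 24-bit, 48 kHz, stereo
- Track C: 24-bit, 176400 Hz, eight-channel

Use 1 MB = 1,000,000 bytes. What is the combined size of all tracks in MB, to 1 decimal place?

Track A: 62,500 × 162 × 3 × 2 = 60,750,000 bytes.
Track B: 48,000 × 162 × 3 × 2 = 46,656,000 bytes.
Track C: 176,400 × 162 × 3 × 8 = 685,843,200 bytes.
Total = 793,249,200 bytes = 793.2 MB.

793.2 MB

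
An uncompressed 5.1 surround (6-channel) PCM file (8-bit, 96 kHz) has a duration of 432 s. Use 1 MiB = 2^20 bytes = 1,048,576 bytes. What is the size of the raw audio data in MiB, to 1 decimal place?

Bytes = 96,000 samples/s × 432 s × 1 bytes/sample × 6 ch = 248,832,000 bytes.
248,832,000 / 1,048,576 = 237.3 MiB.

237.3 MiB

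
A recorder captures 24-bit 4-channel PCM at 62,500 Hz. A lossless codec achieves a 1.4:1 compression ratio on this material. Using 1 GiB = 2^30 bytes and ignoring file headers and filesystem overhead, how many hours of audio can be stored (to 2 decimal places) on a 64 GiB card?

35.63 hours

Uncompressed byte rate = 62,500 × 3 × 4 = 750,000 bytes/s.
After 1.4:1 compression, effective rate ≈ 535714.29 bytes/s.
Capacity = 64 × 1,073,741,824 = 68,719,476,736 bytes.
68,719,476,736 / effective rate ≈ 128276.36 s → 35.63 hours.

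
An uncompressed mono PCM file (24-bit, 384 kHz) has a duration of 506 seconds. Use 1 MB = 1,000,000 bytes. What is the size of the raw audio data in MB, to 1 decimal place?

Bytes = 384,000 samples/s × 506 s × 3 bytes/sample × 1 ch = 582,912,000 bytes.
582,912,000 / 1,000,000 = 582.9 MB.

582.9 MB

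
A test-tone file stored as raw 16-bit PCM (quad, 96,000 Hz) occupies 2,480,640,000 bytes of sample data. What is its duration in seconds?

Byte rate = 96,000 × 2 × 4 = 768,000 bytes/s.
Duration = 2,480,640,000 / 768,000 = 3,230 s.

3,230 seconds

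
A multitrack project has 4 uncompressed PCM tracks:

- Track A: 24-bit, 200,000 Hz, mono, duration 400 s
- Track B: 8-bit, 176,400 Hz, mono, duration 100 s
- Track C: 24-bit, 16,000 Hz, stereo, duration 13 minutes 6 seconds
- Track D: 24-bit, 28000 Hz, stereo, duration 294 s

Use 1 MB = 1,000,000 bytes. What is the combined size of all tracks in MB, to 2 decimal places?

Track A: 200,000 × 400 × 3 × 1 = 240,000,000 bytes.
Track B: 176,400 × 100 × 1 × 1 = 17,640,000 bytes.
Track C: 13 minutes 6 seconds = 786 s; 16,000 × 786 × 3 × 2 = 75,456,000 bytes.
Track D: 28,000 × 294 × 3 × 2 = 49,392,000 bytes.
Total = 382,488,000 bytes = 382.49 MB.

382.49 MB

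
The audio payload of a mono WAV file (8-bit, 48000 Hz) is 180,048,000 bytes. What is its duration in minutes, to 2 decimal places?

62.52 minutes

Byte rate = 48,000 × 1 × 1 = 48,000 bytes/s.
Duration = 180,048,000 / 48,000 = 3,751 s.
3,751 s / 60 = 62.52 minutes.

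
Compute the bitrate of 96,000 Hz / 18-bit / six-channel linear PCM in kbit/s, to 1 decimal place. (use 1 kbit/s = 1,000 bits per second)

Bit rate = 96,000 × 18 × 6 = 10,368,000 bits/s.
= 10368.0 kbit/s.

10368.0 kbit/s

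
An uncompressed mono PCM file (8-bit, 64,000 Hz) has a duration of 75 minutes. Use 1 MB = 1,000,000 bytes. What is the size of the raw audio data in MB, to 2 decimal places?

Duration = 75 minutes = 4,500 s.
Bytes = 64,000 samples/s × 4,500 s × 1 bytes/sample × 1 ch = 288,000,000 bytes.
288,000,000 / 1,000,000 = 288.00 MB.

288.00 MB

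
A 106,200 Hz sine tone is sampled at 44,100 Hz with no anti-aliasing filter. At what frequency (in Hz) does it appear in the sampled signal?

Nyquist = 44,100/2 = 22,050 Hz; 106,200 Hz exceeds it.
Alias = |106,200 − 2×44,100| = |106,200 − 88,200| = 18,000 Hz.

18,000 Hz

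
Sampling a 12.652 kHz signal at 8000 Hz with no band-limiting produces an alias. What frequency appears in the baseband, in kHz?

3.348 kHz

Nyquist = 8,000/2 = 4,000 Hz; 12,652 Hz exceeds it.
Alias = |12,652 − 2×8,000| = |12,652 − 16,000| = 3,348 Hz = 3.348 kHz.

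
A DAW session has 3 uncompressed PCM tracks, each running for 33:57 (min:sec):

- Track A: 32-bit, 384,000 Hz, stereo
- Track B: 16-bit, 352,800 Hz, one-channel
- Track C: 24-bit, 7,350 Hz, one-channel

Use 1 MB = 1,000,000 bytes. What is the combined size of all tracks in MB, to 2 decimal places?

33:57 (min:sec) = 2,037 s.
Track A: 384,000 × 2,037 × 4 × 2 = 6,257,664,000 bytes.
Track B: 352,800 × 2,037 × 2 × 1 = 1,437,307,200 bytes.
Track C: 7,350 × 2,037 × 3 × 1 = 44,915,850 bytes.
Total = 7,739,887,050 bytes = 7739.89 MB.

7739.89 MB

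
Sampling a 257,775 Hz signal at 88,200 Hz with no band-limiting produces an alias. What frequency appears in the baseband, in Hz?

Nyquist = 88,200/2 = 44,100 Hz; 257,775 Hz exceeds it.
Alias = |257,775 − 3×88,200| = |257,775 − 264,600| = 6,825 Hz.

6,825 Hz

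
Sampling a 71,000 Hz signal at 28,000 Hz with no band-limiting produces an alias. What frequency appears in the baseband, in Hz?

Nyquist = 28,000/2 = 14,000 Hz; 71,000 Hz exceeds it.
Alias = |71,000 − 3×28,000| = |71,000 − 84,000| = 13,000 Hz.

13,000 Hz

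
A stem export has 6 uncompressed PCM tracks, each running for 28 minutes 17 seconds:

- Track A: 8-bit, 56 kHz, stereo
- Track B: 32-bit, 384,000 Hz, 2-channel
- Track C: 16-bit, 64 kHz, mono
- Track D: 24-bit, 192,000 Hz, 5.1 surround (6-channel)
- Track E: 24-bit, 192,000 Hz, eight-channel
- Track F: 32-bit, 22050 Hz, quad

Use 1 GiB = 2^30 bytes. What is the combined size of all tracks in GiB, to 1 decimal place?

28 minutes 17 seconds = 1,697 s.
Track A: 56,000 × 1,697 × 1 × 2 = 190,064,000 bytes.
Track B: 384,000 × 1,697 × 4 × 2 = 5,213,184,000 bytes.
Track C: 64,000 × 1,697 × 2 × 1 = 217,216,000 bytes.
Track D: 192,000 × 1,697 × 3 × 6 = 5,864,832,000 bytes.
Track E: 192,000 × 1,697 × 3 × 8 = 7,819,776,000 bytes.
Track F: 22,050 × 1,697 × 4 × 4 = 598,701,600 bytes.
Total = 19,903,773,600 bytes = 18.5 GiB.

18.5 GiB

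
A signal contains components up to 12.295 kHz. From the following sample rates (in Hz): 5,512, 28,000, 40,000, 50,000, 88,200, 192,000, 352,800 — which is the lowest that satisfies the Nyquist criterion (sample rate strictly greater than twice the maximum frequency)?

28,000 Hz

Need sample rate > 2 × 12,295 = 24,590 Hz.
Lowest listed rate above 24,590 Hz is 28,000 Hz.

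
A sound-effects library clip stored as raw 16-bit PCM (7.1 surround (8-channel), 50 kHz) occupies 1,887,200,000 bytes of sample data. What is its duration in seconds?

2,359 seconds

Byte rate = 50,000 × 2 × 8 = 800,000 bytes/s.
Duration = 1,887,200,000 / 800,000 = 2,359 s.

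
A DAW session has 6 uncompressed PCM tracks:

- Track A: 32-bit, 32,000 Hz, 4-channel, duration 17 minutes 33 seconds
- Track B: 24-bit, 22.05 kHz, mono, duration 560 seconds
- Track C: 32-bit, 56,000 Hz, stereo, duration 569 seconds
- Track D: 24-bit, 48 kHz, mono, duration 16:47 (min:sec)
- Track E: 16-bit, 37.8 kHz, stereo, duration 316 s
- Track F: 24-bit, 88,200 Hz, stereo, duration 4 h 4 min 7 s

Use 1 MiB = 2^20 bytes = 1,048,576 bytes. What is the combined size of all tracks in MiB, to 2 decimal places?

8368.56 MiB

Track A: 17 minutes 33 seconds = 1,053 s; 32,000 × 1,053 × 4 × 4 = 539,136,000 bytes.
Track B: 22,050 × 560 × 3 × 1 = 37,044,000 bytes.
Track C: 56,000 × 569 × 4 × 2 = 254,912,000 bytes.
Track D: 16:47 (min:sec) = 1,007 s; 48,000 × 1,007 × 3 × 1 = 145,008,000 bytes.
Track E: 37,800 × 316 × 2 × 2 = 47,779,200 bytes.
Track F: 4 h 4 min 7 s = 14,647 s; 88,200 × 14,647 × 3 × 2 = 7,751,192,400 bytes.
Total = 8,775,071,600 bytes = 8368.56 MiB.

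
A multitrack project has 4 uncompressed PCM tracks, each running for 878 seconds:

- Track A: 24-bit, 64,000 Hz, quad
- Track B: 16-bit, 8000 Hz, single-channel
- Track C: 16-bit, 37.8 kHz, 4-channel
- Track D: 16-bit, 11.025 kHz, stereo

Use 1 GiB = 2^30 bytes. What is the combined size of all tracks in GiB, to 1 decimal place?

0.9 GiB

Track A: 64,000 × 878 × 3 × 4 = 674,304,000 bytes.
Track B: 8,000 × 878 × 2 × 1 = 14,048,000 bytes.
Track C: 37,800 × 878 × 2 × 4 = 265,507,200 bytes.
Track D: 11,025 × 878 × 2 × 2 = 38,719,800 bytes.
Total = 992,579,000 bytes = 0.9 GiB.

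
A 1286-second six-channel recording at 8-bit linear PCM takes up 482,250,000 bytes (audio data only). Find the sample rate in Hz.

62,500 Hz

Bytes = sample_rate × seconds × bytes_per_sample × channels.
sample_rate = 482,250,000 / (1,286 × 1 × 6) = 482,250,000 / 7,716 = 62,500 Hz.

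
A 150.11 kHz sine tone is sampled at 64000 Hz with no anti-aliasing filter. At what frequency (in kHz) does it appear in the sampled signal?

Nyquist = 64,000/2 = 32,000 Hz; 150,110 Hz exceeds it.
Alias = |150,110 − 2×64,000| = |150,110 − 128,000| = 22,110 Hz = 22.11 kHz.

22.11 kHz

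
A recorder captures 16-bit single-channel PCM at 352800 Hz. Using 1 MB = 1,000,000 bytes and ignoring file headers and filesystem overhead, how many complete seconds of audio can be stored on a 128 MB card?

181 seconds

Uncompressed byte rate = 352,800 × 2 × 1 = 705,600 bytes/s.
Capacity = 128 × 1,000,000 = 128,000,000 bytes.
128,000,000 / 705,600 ≈ 181.41 s → 181 seconds.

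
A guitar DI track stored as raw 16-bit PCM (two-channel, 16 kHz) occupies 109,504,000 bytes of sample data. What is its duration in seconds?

Byte rate = 16,000 × 2 × 2 = 64,000 bytes/s.
Duration = 109,504,000 / 64,000 = 1,711 s.

1,711 seconds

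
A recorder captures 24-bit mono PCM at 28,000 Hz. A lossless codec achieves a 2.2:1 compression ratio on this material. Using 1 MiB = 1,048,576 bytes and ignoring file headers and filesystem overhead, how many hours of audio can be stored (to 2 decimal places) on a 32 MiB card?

Uncompressed byte rate = 28,000 × 3 × 1 = 84,000 bytes/s.
After 2.2:1 compression, effective rate ≈ 38181.82 bytes/s.
Capacity = 32 × 1,048,576 = 33,554,432 bytes.
33,554,432 / effective rate ≈ 878.81 s → 0.24 hours.

0.24 hours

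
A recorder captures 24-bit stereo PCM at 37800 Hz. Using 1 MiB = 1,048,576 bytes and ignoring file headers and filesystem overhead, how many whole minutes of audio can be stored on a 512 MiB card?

39 minutes

Uncompressed byte rate = 37,800 × 3 × 2 = 226,800 bytes/s.
Capacity = 512 × 1,048,576 = 536,870,912 bytes.
536,870,912 / 226,800 ≈ 2367.16 s → 39 minutes.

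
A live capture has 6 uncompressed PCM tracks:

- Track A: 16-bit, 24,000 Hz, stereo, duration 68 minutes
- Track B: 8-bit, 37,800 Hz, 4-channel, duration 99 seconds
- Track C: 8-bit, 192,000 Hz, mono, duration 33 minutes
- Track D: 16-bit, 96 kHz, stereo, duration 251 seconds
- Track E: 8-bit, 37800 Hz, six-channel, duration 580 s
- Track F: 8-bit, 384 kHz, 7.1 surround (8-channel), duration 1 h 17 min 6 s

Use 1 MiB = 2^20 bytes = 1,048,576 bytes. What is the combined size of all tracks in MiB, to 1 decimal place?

Track A: 68 minutes = 4,080 s; 24,000 × 4,080 × 2 × 2 = 391,680,000 bytes.
Track B: 37,800 × 99 × 1 × 4 = 14,968,800 bytes.
Track C: 33 minutes = 1,980 s; 192,000 × 1,980 × 1 × 1 = 380,160,000 bytes.
Track D: 96,000 × 251 × 2 × 2 = 96,384,000 bytes.
Track E: 37,800 × 580 × 1 × 6 = 131,544,000 bytes.
Track F: 1 h 17 min 6 s = 4,626 s; 384,000 × 4,626 × 1 × 8 = 14,211,072,000 bytes.
Total = 15,225,808,800 bytes = 14520.5 MiB.

14520.5 MiB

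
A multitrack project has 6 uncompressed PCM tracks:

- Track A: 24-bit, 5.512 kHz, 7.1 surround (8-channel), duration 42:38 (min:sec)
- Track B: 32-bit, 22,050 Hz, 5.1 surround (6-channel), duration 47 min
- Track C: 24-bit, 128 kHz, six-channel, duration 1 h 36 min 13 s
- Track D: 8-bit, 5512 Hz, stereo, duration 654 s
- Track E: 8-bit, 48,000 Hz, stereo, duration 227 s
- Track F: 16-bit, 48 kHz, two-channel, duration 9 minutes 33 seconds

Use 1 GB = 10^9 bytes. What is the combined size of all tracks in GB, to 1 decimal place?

Track A: 42:38 (min:sec) = 2,558 s; 5,512 × 2,558 × 3 × 8 = 338,392,704 bytes.
Track B: 47 min = 2,820 s; 22,050 × 2,820 × 4 × 6 = 1,492,344,000 bytes.
Track C: 1 h 36 min 13 s = 5,773 s; 128,000 × 5,773 × 3 × 6 = 13,300,992,000 bytes.
Track D: 5,512 × 654 × 1 × 2 = 7,209,696 bytes.
Track E: 48,000 × 227 × 1 × 2 = 21,792,000 bytes.
Track F: 9 minutes 33 seconds = 573 s; 48,000 × 573 × 2 × 2 = 110,016,000 bytes.
Total = 15,270,746,400 bytes = 15.3 GB.

15.3 GB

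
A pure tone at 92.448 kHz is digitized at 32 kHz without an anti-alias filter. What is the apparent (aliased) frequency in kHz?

Nyquist = 32,000/2 = 16,000 Hz; 92,448 Hz exceeds it.
Alias = |92,448 − 3×32,000| = |92,448 − 96,000| = 3,552 Hz = 3.552 kHz.

3.552 kHz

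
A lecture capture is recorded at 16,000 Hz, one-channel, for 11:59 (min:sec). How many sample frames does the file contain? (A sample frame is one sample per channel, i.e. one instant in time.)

11,504,000 sample frames

11:59 (min:sec) = 719 s.
16,000 samples/s × 719 s = 11,504,000 frames.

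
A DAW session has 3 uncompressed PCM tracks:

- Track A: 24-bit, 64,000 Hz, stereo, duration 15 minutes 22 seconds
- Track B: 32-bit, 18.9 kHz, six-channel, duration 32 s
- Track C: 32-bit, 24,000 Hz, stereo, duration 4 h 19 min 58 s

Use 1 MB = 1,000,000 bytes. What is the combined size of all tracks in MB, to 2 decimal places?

3363.38 MB

Track A: 15 minutes 22 seconds = 922 s; 64,000 × 922 × 3 × 2 = 354,048,000 bytes.
Track B: 18,900 × 32 × 4 × 6 = 14,515,200 bytes.
Track C: 4 h 19 min 58 s = 15,598 s; 24,000 × 15,598 × 4 × 2 = 2,994,816,000 bytes.
Total = 3,363,379,200 bytes = 3363.38 MB.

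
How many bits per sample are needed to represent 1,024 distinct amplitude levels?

10 bits

log2(1,024) = 10.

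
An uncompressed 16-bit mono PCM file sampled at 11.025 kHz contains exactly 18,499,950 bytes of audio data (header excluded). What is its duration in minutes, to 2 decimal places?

Byte rate = 11,025 × 2 × 1 = 22,050 bytes/s.
Duration = 18,499,950 / 22,050 = 839 s.
839 s / 60 = 13.98 minutes.

13.98 minutes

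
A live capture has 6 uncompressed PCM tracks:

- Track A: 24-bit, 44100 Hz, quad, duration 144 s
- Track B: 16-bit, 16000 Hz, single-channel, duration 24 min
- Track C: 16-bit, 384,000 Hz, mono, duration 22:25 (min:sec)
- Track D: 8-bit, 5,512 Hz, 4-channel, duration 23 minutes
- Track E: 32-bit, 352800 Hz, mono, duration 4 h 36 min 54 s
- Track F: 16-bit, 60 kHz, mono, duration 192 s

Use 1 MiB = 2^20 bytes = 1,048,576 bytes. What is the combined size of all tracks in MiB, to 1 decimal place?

23512.3 MiB

Track A: 44,100 × 144 × 3 × 4 = 76,204,800 bytes.
Track B: 24 min = 1,440 s; 16,000 × 1,440 × 2 × 1 = 46,080,000 bytes.
Track C: 22:25 (min:sec) = 1,345 s; 384,000 × 1,345 × 2 × 1 = 1,032,960,000 bytes.
Track D: 23 minutes = 1,380 s; 5,512 × 1,380 × 1 × 4 = 30,426,240 bytes.
Track E: 4 h 36 min 54 s = 16,614 s; 352,800 × 16,614 × 4 × 1 = 23,445,676,800 bytes.
Track F: 60,000 × 192 × 2 × 1 = 23,040,000 bytes.
Total = 24,654,387,840 bytes = 23512.3 MiB.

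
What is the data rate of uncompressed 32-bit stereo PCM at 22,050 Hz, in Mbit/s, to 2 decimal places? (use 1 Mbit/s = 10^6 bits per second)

1.41 Mbit/s

Bit rate = 22,050 × 32 × 2 = 1,411,200 bits/s.
= 1.41 Mbit/s.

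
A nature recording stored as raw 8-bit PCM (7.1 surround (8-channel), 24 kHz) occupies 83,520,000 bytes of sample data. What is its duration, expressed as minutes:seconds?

7:15

Byte rate = 24,000 × 1 × 8 = 192,000 bytes/s.
Duration = 83,520,000 / 192,000 = 435 s.
435 s = 7:15.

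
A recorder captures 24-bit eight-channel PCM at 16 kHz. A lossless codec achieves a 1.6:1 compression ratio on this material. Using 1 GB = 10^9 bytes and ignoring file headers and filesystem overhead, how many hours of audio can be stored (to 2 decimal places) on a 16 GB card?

Uncompressed byte rate = 16,000 × 3 × 8 = 384,000 bytes/s.
After 1.6:1 compression, effective rate ≈ 240000 bytes/s.
Capacity = 16 × 1,000,000,000 = 16,000,000,000 bytes.
16,000,000,000 / effective rate ≈ 66666.67 s → 18.52 hours.

18.52 hours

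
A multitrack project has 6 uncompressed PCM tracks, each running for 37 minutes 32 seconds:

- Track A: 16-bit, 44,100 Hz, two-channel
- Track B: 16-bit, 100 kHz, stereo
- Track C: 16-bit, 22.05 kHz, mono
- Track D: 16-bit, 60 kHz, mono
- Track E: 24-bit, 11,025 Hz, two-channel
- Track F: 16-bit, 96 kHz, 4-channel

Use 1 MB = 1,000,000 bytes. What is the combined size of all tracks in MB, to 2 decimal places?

3546.11 MB

37 minutes 32 seconds = 2,252 s.
Track A: 44,100 × 2,252 × 2 × 2 = 397,252,800 bytes.
Track B: 100,000 × 2,252 × 2 × 2 = 900,800,000 bytes.
Track C: 22,050 × 2,252 × 2 × 1 = 99,313,200 bytes.
Track D: 60,000 × 2,252 × 2 × 1 = 270,240,000 bytes.
Track E: 11,025 × 2,252 × 3 × 2 = 148,969,800 bytes.
Track F: 96,000 × 2,252 × 2 × 4 = 1,729,536,000 bytes.
Total = 3,546,111,800 bytes = 3546.11 MB.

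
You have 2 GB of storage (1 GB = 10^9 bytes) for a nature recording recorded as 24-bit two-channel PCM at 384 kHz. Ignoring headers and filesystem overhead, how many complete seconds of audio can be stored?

868 seconds

Uncompressed byte rate = 384,000 × 3 × 2 = 2,304,000 bytes/s.
Capacity = 2 × 1,000,000,000 = 2,000,000,000 bytes.
2,000,000,000 / 2,304,000 ≈ 868.06 s → 868 seconds.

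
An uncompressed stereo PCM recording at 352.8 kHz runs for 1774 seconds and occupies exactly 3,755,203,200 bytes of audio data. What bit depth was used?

Bytes per sample = 3,755,203,200 / (352,800 × 1,774 × 2) = 3,755,203,200 / 1,251,734,400 = 3.
Bit depth = 3 × 8 = 24 bits.

24 bits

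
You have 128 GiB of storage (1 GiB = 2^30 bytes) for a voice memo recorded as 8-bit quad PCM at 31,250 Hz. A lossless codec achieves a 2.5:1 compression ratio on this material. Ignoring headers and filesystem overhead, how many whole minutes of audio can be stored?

45,812 minutes

Uncompressed byte rate = 31,250 × 1 × 4 = 125,000 bytes/s.
After 2.5:1 compression, effective rate ≈ 50000 bytes/s.
Capacity = 128 × 1,073,741,824 = 137,438,953,472 bytes.
137,438,953,472 / effective rate ≈ 2748779.07 s → 45,812 minutes.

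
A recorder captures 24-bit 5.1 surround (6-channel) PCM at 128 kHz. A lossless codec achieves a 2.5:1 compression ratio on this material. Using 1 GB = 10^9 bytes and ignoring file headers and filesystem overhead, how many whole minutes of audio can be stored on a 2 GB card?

36 minutes

Uncompressed byte rate = 128,000 × 3 × 6 = 2,304,000 bytes/s.
After 2.5:1 compression, effective rate ≈ 921600 bytes/s.
Capacity = 2 × 1,000,000,000 = 2,000,000,000 bytes.
2,000,000,000 / effective rate ≈ 2170.14 s → 36 minutes.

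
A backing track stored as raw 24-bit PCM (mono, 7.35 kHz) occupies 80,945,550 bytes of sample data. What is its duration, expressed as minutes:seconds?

61:11

Byte rate = 7,350 × 3 × 1 = 22,050 bytes/s.
Duration = 80,945,550 / 22,050 = 3,671 s.
3,671 s = 61:11.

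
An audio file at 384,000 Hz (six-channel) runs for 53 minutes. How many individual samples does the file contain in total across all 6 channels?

7,326,720,000 samples

53 minutes = 3,180 s.
384,000 × 3,180 s × 6 ch = 7,326,720,000 samples.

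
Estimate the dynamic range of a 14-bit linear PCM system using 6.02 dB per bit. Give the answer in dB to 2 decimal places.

84.28 dB

14 × 6.02 = 84.28 dB.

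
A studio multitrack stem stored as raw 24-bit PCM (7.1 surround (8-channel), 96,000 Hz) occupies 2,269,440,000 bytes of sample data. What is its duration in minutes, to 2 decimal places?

Byte rate = 96,000 × 3 × 8 = 2,304,000 bytes/s.
Duration = 2,269,440,000 / 2,304,000 = 985 s.
985 s / 60 = 16.42 minutes.

16.42 minutes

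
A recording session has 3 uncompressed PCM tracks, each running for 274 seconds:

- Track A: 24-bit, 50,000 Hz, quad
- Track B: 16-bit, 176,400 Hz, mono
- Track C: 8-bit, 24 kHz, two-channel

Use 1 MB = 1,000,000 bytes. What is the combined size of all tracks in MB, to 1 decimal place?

Track A: 50,000 × 274 × 3 × 4 = 164,400,000 bytes.
Track B: 176,400 × 274 × 2 × 1 = 96,667,200 bytes.
Track C: 24,000 × 274 × 1 × 2 = 13,152,000 bytes.
Total = 274,219,200 bytes = 274.2 MB.

274.2 MB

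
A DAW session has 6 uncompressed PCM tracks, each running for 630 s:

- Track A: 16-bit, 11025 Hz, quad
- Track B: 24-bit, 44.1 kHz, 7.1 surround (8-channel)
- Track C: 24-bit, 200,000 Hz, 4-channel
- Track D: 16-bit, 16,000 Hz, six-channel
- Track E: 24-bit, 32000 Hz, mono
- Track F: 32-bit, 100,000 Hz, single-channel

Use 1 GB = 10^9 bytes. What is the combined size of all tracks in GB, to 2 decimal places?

Track A: 11,025 × 630 × 2 × 4 = 55,566,000 bytes.
Track B: 44,100 × 630 × 3 × 8 = 666,792,000 bytes.
Track C: 200,000 × 630 × 3 × 4 = 1,512,000,000 bytes.
Track D: 16,000 × 630 × 2 × 6 = 120,960,000 bytes.
Track E: 32,000 × 630 × 3 × 1 = 60,480,000 bytes.
Track F: 100,000 × 630 × 4 × 1 = 252,000,000 bytes.
Total = 2,667,798,000 bytes = 2.67 GB.

2.67 GB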